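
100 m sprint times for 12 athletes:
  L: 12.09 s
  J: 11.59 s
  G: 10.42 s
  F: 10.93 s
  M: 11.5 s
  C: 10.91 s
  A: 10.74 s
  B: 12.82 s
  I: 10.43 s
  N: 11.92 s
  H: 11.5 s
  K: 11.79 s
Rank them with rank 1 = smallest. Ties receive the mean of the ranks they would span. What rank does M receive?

Sorted (ascending): 10.42, 10.43, 10.74, 10.91, 10.93, 11.5, 11.5, 11.59, 11.79, 11.92, 12.09, 12.82
The 2 values of 11.5 occupy positions 6–7 → average rank (6+7)/2 = 6.5.
M has value 11.5 s → rank 6.5.

6.5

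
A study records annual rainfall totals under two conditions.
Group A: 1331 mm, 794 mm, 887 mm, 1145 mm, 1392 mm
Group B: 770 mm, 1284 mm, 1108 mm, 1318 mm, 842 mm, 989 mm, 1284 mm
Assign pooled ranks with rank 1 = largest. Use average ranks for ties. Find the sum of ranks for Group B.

Sorted (descending): 1392, 1331, 1318, 1284, 1284, 1145, 1108, 989, 887, 842, 794, 770
The 2 values of 1284 occupy positions 4–5 → average rank (4+5)/2 = 4.5.
Group B values → pooled ranks: 770→12, 1284→4.5, 1108→7, 1318→3, 842→10, 989→8, 1284→4.5
Rank sum = 12 + 4.5 + 7 + 3 + 10 + 8 + 4.5 = 49

49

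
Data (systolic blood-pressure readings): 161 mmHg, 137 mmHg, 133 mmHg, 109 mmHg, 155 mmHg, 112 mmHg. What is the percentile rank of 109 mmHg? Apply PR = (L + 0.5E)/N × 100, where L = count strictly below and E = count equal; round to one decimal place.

8.3

N = 6.
Strictly below 109: 0. Equal to 109: 1.
PR = (0 + 0.5·1)/6 × 100 = 8.3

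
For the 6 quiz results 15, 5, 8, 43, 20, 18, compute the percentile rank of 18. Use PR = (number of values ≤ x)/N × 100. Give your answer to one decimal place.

66.7

N = 6.
Strictly below 18: 3. Equal to 18: 1.
PR = 4/6 × 100 = 66.7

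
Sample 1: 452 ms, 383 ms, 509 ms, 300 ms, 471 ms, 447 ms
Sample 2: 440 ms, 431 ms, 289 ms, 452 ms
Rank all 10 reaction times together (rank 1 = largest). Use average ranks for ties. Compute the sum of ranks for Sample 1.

28.5

Sorted (descending): 509, 471, 452, 452, 447, 440, 431, 383, 300, 289
The 2 values of 452 occupy positions 3–4 → average rank (3+4)/2 = 3.5.
Sample 1 values → pooled ranks: 452→3.5, 383→8, 509→1, 300→9, 471→2, 447→5
Rank sum = 3.5 + 8 + 1 + 9 + 2 + 5 = 28.5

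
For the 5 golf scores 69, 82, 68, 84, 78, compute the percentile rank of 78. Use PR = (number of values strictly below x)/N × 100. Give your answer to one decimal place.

40.0

N = 5.
Strictly below 78: 2. Equal to 78: 1.
PR = 2/5 × 100 = 40.0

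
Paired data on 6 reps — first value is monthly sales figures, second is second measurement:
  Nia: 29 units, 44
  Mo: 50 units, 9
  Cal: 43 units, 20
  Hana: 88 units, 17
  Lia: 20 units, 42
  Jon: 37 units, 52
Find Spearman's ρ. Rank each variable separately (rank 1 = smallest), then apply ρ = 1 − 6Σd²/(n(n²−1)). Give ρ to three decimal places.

Ranks of variable 1: 2, 5, 4, 6, 1, 3
Ranks of variable 2: 5, 1, 3, 2, 4, 6
d = r₁ − r₂: -3, 4, 1, 4, -3, -3
d²: 9, 16, 1, 16, 9, 9; Σd² = 60
ρ = 1 − 6·60/(6·35) = 1 − 360/210 = -0.714

-0.714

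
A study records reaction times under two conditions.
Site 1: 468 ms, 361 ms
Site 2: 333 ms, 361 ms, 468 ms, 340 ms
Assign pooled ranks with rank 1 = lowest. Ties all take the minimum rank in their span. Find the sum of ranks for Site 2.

11

Sorted (ascending): 333, 340, 361, 361, 468, 468
The 2 values of 361 occupy positions 3–4 → each gets rank 3.
The 2 values of 468 occupy positions 5–6 → each gets rank 5.
Site 2 values → pooled ranks: 333→1, 361→3, 468→5, 340→2
Rank sum = 1 + 3 + 5 + 2 = 11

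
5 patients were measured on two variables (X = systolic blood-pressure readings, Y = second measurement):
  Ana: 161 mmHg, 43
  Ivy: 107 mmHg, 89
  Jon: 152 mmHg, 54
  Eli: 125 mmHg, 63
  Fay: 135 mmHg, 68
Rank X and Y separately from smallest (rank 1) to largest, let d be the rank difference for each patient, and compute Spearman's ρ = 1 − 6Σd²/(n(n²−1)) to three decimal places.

-0.900

Ranks of variable 1: 5, 1, 4, 2, 3
Ranks of variable 2: 1, 5, 2, 3, 4
d = r₁ − r₂: 4, -4, 2, -1, -1
d²: 16, 16, 4, 1, 1; Σd² = 38
ρ = 1 − 6·38/(5·24) = 1 − 228/120 = -0.900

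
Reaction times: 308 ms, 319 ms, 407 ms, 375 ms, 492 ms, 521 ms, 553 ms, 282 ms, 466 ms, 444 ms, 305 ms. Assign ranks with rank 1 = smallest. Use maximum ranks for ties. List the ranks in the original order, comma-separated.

3, 4, 6, 5, 9, 10, 11, 1, 8, 7, 2

Sorted (ascending): 282, 305, 308, 319, 375, 407, 444, 466, 492, 521, 553
No ties — each value takes its position as its rank.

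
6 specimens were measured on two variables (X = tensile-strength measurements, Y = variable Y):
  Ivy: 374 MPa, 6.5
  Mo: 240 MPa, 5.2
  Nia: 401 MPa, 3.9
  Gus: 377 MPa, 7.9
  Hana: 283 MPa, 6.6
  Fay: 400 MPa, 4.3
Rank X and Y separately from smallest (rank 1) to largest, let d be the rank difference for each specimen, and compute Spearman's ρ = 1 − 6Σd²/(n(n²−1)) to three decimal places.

-0.486

Ranks of variable 1: 3, 1, 6, 4, 2, 5
Ranks of variable 2: 4, 3, 1, 6, 5, 2
d = r₁ − r₂: -1, -2, 5, -2, -3, 3
d²: 1, 4, 25, 4, 9, 9; Σd² = 52
ρ = 1 − 6·52/(6·35) = 1 − 312/210 = -0.486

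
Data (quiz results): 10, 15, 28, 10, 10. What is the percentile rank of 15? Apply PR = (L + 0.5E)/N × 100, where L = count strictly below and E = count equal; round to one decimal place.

70.0

N = 5.
Strictly below 15: 3. Equal to 15: 1.
PR = (3 + 0.5·1)/5 × 100 = 70.0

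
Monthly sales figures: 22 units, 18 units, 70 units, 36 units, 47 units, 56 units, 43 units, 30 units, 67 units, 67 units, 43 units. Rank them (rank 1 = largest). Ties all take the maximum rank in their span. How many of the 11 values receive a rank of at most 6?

5

Sorted (descending): 70, 67, 67, 56, 47, 43, 43, 36, 30, 22, 18
The 2 values of 67 occupy positions 2–3 → each gets rank 3.
The 2 values of 43 occupy positions 6–7 → each gets rank 7.
Ranks ≤ 6: {1, 3, 3, 4, 5} → 5 values.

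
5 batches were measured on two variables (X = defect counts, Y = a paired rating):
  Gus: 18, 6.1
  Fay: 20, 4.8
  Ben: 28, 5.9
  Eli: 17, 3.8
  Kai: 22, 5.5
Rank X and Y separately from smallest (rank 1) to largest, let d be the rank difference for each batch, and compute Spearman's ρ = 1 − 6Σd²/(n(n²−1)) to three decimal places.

0.400

Ranks of variable 1: 2, 3, 5, 1, 4
Ranks of variable 2: 5, 2, 4, 1, 3
d = r₁ − r₂: -3, 1, 1, 0, 1
d²: 9, 1, 1, 0, 1; Σd² = 12
ρ = 1 − 6·12/(5·24) = 1 − 72/120 = 0.400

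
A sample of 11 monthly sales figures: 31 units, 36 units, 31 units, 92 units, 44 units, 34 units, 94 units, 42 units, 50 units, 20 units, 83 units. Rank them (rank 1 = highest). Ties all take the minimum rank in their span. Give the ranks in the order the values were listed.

Sorted (descending): 94, 92, 83, 50, 44, 42, 36, 34, 31, 31, 20
The 2 values of 31 occupy positions 9–10 → each gets rank 9.

9, 7, 9, 2, 5, 8, 1, 6, 4, 11, 3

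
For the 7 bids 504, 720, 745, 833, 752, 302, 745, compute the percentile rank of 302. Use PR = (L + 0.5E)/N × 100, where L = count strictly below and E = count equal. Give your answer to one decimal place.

7.1

N = 7.
Strictly below 302: 0. Equal to 302: 1.
PR = (0 + 0.5·1)/7 × 100 = 7.1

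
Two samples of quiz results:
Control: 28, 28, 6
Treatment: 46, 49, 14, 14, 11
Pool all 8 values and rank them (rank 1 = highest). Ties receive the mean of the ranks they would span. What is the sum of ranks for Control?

15

Sorted (descending): 49, 46, 28, 28, 14, 14, 11, 6
The 2 values of 28 occupy positions 3–4 → average rank (3+4)/2 = 3.5.
The 2 values of 14 occupy positions 5–6 → average rank (5+6)/2 = 5.5.
Control values → pooled ranks: 28→3.5, 28→3.5, 6→8
Rank sum = 3.5 + 3.5 + 8 = 15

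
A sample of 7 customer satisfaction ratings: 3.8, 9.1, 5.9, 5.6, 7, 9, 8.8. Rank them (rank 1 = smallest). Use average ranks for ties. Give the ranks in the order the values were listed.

1, 7, 3, 2, 4, 6, 5

Sorted (ascending): 3.8, 5.6, 5.9, 7, 8.8, 9, 9.1
No ties — each value takes its position as its rank.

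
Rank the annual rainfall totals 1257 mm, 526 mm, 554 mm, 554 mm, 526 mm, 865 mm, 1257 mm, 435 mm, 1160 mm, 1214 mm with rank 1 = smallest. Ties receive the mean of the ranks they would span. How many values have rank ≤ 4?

Sorted (ascending): 435, 526, 526, 554, 554, 865, 1160, 1214, 1257, 1257
The 2 values of 526 occupy positions 2–3 → average rank (2+3)/2 = 2.5.
The 2 values of 554 occupy positions 4–5 → average rank (4+5)/2 = 4.5.
The 2 values of 1257 occupy positions 9–10 → average rank (9+10)/2 = 9.5.
Ranks ≤ 4: {1, 2.5, 2.5} → 3 values.

3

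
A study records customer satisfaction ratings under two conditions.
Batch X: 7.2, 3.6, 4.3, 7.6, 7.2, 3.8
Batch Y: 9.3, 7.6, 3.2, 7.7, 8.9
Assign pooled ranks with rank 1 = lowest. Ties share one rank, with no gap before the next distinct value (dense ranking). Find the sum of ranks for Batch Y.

31

Sorted (ascending): 3.2, 3.6, 3.8, 4.3, 7.2, 7.2, 7.6, 7.6, 7.7, 8.9, 9.3
The 2 values of 7.2 share dense rank 5.
The 2 values of 7.6 share dense rank 6.
Remaining distinct values take the next consecutive integers.
Batch Y values → pooled ranks: 9.3→9, 7.6→6, 3.2→1, 7.7→7, 8.9→8
Rank sum = 9 + 6 + 1 + 7 + 8 = 31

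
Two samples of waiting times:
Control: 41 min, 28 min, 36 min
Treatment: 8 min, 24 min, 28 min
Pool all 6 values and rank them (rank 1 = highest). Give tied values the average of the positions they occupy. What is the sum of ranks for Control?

6.5

Sorted (descending): 41, 36, 28, 28, 24, 8
The 2 values of 28 occupy positions 3–4 → average rank (3+4)/2 = 3.5.
Control values → pooled ranks: 41→1, 28→3.5, 36→2
Rank sum = 1 + 3.5 + 2 = 6.5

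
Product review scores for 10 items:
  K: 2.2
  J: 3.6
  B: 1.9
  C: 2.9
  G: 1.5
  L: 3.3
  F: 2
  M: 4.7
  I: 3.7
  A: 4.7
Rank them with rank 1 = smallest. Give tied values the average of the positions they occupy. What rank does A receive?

Sorted (ascending): 1.5, 1.9, 2, 2.2, 2.9, 3.3, 3.6, 3.7, 4.7, 4.7
The 2 values of 4.7 occupy positions 9–10 → average rank (9+10)/2 = 9.5.
A has value 4.7 → rank 9.5.

9.5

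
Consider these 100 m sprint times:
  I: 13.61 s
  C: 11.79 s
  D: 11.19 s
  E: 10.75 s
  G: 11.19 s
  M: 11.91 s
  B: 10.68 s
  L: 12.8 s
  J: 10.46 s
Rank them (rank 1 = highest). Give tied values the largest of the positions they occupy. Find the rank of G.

6

Sorted (descending): 13.61, 12.8, 11.91, 11.79, 11.19, 11.19, 10.75, 10.68, 10.46
The 2 values of 11.19 occupy positions 5–6 → each gets rank 6.
G has value 11.19 s → rank 6.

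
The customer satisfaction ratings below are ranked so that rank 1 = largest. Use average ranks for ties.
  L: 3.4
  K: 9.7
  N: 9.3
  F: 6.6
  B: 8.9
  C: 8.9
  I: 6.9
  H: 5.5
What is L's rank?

8

Sorted (descending): 9.7, 9.3, 8.9, 8.9, 6.9, 6.6, 5.5, 3.4
The 2 values of 8.9 occupy positions 3–4 → average rank (3+4)/2 = 3.5.
L has value 3.4 → rank 8.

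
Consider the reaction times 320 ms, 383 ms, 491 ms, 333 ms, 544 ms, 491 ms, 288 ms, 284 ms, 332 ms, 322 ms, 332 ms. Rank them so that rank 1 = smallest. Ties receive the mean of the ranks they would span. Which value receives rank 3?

320

Sorted (ascending): 284, 288, 320, 322, 332, 332, 333, 383, 491, 491, 544
The 2 values of 332 occupy positions 5–6 → average rank (5+6)/2 = 5.5.
The 2 values of 491 occupy positions 9–10 → average rank (9+10)/2 = 9.5.
Rank 3 → value 320.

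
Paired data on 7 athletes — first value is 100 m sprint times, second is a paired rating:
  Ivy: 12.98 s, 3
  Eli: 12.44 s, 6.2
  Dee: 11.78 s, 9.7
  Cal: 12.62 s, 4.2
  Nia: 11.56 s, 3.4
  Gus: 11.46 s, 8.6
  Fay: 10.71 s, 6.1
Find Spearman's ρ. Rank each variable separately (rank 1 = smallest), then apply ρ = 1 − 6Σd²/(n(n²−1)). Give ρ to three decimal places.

-0.429

Ranks of variable 1: 7, 5, 4, 6, 3, 2, 1
Ranks of variable 2: 1, 5, 7, 3, 2, 6, 4
d = r₁ − r₂: 6, 0, -3, 3, 1, -4, -3
d²: 36, 0, 9, 9, 1, 16, 9; Σd² = 80
ρ = 1 − 6·80/(7·48) = 1 − 480/336 = -0.429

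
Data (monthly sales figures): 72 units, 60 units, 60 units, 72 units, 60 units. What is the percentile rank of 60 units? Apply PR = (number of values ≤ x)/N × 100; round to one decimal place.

N = 5.
Strictly below 60: 0. Equal to 60: 3.
PR = 3/5 × 100 = 60.0

60.0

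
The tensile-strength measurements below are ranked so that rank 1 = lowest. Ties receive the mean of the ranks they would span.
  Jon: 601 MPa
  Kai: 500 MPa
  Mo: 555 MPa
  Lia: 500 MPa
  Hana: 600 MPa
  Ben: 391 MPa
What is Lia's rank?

2.5

Sorted (ascending): 391, 500, 500, 555, 600, 601
The 2 values of 500 occupy positions 2–3 → average rank (2+3)/2 = 2.5.
Lia has value 500 MPa → rank 2.5.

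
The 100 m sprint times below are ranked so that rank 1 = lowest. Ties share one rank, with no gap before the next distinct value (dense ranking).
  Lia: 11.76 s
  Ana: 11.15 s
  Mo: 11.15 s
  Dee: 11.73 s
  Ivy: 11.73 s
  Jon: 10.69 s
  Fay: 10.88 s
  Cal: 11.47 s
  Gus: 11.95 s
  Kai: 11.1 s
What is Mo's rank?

Sorted (ascending): 10.69, 10.88, 11.1, 11.15, 11.15, 11.47, 11.73, 11.73, 11.76, 11.95
The 2 values of 11.15 share dense rank 4.
The 2 values of 11.73 share dense rank 6.
Remaining distinct values take the next consecutive integers.
Mo has value 11.15 s → rank 4.

4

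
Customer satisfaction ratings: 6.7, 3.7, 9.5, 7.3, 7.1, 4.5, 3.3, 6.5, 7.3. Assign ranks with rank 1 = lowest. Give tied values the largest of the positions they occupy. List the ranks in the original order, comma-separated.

Sorted (ascending): 3.3, 3.7, 4.5, 6.5, 6.7, 7.1, 7.3, 7.3, 9.5
The 2 values of 7.3 occupy positions 7–8 → each gets rank 8.

5, 2, 9, 8, 6, 3, 1, 4, 8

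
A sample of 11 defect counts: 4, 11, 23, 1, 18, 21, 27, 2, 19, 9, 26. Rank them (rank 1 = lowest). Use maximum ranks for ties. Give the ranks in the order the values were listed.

Sorted (ascending): 1, 2, 4, 9, 11, 18, 19, 21, 23, 26, 27
No ties — each value takes its position as its rank.

3, 5, 9, 1, 6, 8, 11, 2, 7, 4, 10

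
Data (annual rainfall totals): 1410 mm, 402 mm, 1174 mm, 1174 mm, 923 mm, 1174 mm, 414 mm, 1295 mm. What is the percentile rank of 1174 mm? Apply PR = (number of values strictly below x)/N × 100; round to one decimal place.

N = 8.
Strictly below 1174: 3. Equal to 1174: 3.
PR = 3/8 × 100 = 37.5

37.5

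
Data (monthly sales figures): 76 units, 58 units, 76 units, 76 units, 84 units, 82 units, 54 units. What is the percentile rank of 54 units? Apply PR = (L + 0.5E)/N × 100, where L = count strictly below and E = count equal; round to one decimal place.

N = 7.
Strictly below 54: 0. Equal to 54: 1.
PR = (0 + 0.5·1)/7 × 100 = 7.1

7.1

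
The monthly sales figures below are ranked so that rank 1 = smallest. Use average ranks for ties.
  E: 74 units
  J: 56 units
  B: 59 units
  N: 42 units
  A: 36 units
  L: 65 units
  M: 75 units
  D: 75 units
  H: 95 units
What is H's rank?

Sorted (ascending): 36, 42, 56, 59, 65, 74, 75, 75, 95
The 2 values of 75 occupy positions 7–8 → average rank (7+8)/2 = 7.5.
H has value 95 units → rank 9.

9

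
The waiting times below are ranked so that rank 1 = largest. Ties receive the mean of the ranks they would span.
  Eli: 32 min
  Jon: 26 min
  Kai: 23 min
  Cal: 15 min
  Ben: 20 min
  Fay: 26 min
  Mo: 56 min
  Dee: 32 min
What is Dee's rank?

Sorted (descending): 56, 32, 32, 26, 26, 23, 20, 15
The 2 values of 32 occupy positions 2–3 → average rank (2+3)/2 = 2.5.
The 2 values of 26 occupy positions 4–5 → average rank (4+5)/2 = 4.5.
Dee has value 32 min → rank 2.5.

2.5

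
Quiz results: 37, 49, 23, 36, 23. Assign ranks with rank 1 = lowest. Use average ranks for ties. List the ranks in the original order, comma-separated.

4, 5, 1.5, 3, 1.5

Sorted (ascending): 23, 23, 36, 37, 49
The 2 values of 23 occupy positions 1–2 → average rank (1+2)/2 = 1.5.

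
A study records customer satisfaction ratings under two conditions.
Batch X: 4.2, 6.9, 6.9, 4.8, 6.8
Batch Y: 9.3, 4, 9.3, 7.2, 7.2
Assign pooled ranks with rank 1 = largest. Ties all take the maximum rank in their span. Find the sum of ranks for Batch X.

Sorted (descending): 9.3, 9.3, 7.2, 7.2, 6.9, 6.9, 6.8, 4.8, 4.2, 4
The 2 values of 9.3 occupy positions 1–2 → each gets rank 2.
The 2 values of 7.2 occupy positions 3–4 → each gets rank 4.
The 2 values of 6.9 occupy positions 5–6 → each gets rank 6.
Batch X values → pooled ranks: 4.2→9, 6.9→6, 6.9→6, 4.8→8, 6.8→7
Rank sum = 9 + 6 + 6 + 8 + 7 = 36

36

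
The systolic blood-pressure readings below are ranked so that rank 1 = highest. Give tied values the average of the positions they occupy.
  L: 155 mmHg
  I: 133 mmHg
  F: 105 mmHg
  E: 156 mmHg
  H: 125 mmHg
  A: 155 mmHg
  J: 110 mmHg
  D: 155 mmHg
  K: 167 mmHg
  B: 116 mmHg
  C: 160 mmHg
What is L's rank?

Sorted (descending): 167, 160, 156, 155, 155, 155, 133, 125, 116, 110, 105
The 3 values of 155 occupy positions 4–6 → average rank 5.
L has value 155 mmHg → rank 5.

5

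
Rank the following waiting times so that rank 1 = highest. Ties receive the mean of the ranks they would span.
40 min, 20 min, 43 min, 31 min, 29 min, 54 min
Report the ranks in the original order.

3, 6, 2, 4, 5, 1

Sorted (descending): 54, 43, 40, 31, 29, 20
No ties — each value takes its position as its rank.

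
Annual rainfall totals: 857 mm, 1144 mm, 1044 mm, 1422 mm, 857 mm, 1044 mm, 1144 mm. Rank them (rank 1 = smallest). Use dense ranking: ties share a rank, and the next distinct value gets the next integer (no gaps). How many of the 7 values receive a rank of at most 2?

4

Sorted (ascending): 857, 857, 1044, 1044, 1144, 1144, 1422
The 2 values of 857 share dense rank 1.
The 2 values of 1044 share dense rank 2.
The 2 values of 1144 share dense rank 3.
Remaining distinct values take the next consecutive integers.
Ranks ≤ 2: {1, 1, 2, 2} → 4 values.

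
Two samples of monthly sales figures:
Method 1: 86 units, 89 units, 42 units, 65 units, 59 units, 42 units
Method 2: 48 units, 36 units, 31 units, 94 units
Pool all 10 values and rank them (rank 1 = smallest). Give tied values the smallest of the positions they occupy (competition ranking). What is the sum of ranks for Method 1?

Sorted (ascending): 31, 36, 42, 42, 48, 59, 65, 86, 89, 94
The 2 values of 42 occupy positions 3–4 → each gets rank 3.
Method 1 values → pooled ranks: 86→8, 89→9, 42→3, 65→7, 59→6, 42→3
Rank sum = 8 + 9 + 3 + 7 + 6 + 3 = 36

36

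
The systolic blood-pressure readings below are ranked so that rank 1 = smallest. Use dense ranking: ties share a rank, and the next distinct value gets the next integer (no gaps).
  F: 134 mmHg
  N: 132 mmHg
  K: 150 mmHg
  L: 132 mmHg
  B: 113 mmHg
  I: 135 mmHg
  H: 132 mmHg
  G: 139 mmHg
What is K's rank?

6

Sorted (ascending): 113, 132, 132, 132, 134, 135, 139, 150
The 3 values of 132 share dense rank 2.
Remaining distinct values take the next consecutive integers.
K has value 150 mmHg → rank 6.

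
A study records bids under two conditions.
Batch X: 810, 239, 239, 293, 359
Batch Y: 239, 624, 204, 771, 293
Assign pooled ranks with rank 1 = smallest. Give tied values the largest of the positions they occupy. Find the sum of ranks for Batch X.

Sorted (ascending): 204, 239, 239, 239, 293, 293, 359, 624, 771, 810
The 3 values of 239 occupy positions 2–4 → each gets rank 4.
The 2 values of 293 occupy positions 5–6 → each gets rank 6.
Batch X values → pooled ranks: 810→10, 239→4, 239→4, 293→6, 359→7
Rank sum = 10 + 4 + 4 + 6 + 7 = 31

31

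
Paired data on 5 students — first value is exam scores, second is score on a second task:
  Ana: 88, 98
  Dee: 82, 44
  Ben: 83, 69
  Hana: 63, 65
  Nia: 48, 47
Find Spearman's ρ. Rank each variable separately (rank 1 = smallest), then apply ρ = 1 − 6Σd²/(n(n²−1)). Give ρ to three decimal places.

Ranks of variable 1: 5, 3, 4, 2, 1
Ranks of variable 2: 5, 1, 4, 3, 2
d = r₁ − r₂: 0, 2, 0, -1, -1
d²: 0, 4, 0, 1, 1; Σd² = 6
ρ = 1 − 6·6/(5·24) = 1 − 36/120 = 0.700

0.700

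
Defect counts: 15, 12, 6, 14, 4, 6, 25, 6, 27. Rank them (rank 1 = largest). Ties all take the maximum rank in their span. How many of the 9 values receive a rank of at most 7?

5

Sorted (descending): 27, 25, 15, 14, 12, 6, 6, 6, 4
The 3 values of 6 occupy positions 6–8 → each gets rank 8.
Ranks ≤ 7: {1, 2, 3, 4, 5} → 5 values.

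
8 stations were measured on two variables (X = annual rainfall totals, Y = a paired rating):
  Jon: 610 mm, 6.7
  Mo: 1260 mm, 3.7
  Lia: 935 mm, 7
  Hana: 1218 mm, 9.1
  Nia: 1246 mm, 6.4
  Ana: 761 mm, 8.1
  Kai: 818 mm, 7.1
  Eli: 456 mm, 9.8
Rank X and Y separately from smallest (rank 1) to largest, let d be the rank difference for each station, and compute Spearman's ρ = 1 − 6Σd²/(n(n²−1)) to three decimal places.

Ranks of variable 1: 2, 8, 5, 6, 7, 3, 4, 1
Ranks of variable 2: 3, 1, 4, 7, 2, 6, 5, 8
d = r₁ − r₂: -1, 7, 1, -1, 5, -3, -1, -7
d²: 1, 49, 1, 1, 25, 9, 1, 49; Σd² = 136
ρ = 1 − 6·136/(8·63) = 1 − 816/504 = -0.619

-0.619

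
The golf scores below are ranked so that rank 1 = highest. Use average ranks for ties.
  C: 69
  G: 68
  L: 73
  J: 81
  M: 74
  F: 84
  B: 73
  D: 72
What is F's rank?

Sorted (descending): 84, 81, 74, 73, 73, 72, 69, 68
The 2 values of 73 occupy positions 4–5 → average rank (4+5)/2 = 4.5.
F has value 84 → rank 1.

1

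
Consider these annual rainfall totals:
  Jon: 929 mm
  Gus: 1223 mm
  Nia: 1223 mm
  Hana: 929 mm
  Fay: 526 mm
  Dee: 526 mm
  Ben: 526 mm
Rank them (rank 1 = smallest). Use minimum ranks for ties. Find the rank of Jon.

Sorted (ascending): 526, 526, 526, 929, 929, 1223, 1223
The 3 values of 526 occupy positions 1–3 → each gets rank 1.
The 2 values of 929 occupy positions 4–5 → each gets rank 4.
The 2 values of 1223 occupy positions 6–7 → each gets rank 6.
Jon has value 929 mm → rank 4.

4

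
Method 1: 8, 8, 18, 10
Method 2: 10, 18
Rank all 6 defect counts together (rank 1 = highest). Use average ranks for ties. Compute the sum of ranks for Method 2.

Sorted (descending): 18, 18, 10, 10, 8, 8
The 2 values of 18 occupy positions 1–2 → average rank (1+2)/2 = 1.5.
The 2 values of 10 occupy positions 3–4 → average rank (3+4)/2 = 3.5.
The 2 values of 8 occupy positions 5–6 → average rank (5+6)/2 = 5.5.
Method 2 values → pooled ranks: 10→3.5, 18→1.5
Rank sum = 3.5 + 1.5 = 5

5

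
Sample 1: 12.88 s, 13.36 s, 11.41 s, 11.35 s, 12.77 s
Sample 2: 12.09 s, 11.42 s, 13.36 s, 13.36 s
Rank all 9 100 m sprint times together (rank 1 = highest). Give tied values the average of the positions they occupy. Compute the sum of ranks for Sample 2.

Sorted (descending): 13.36, 13.36, 13.36, 12.88, 12.77, 12.09, 11.42, 11.41, 11.35
The 3 values of 13.36 occupy positions 1–3 → average rank 2.
Sample 2 values → pooled ranks: 12.09→6, 11.42→7, 13.36→2, 13.36→2
Rank sum = 6 + 7 + 2 + 2 = 17

17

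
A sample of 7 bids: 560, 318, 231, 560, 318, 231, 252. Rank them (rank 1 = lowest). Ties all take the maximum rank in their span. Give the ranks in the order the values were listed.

Sorted (ascending): 231, 231, 252, 318, 318, 560, 560
The 2 values of 231 occupy positions 1–2 → each gets rank 2.
The 2 values of 318 occupy positions 4–5 → each gets rank 5.
The 2 values of 560 occupy positions 6–7 → each gets rank 7.

7, 5, 2, 7, 5, 2, 3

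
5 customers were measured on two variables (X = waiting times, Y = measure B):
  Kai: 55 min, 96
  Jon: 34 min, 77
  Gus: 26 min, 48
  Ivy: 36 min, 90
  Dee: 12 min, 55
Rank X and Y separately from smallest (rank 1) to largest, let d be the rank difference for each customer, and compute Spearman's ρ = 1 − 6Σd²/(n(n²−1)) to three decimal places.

Ranks of variable 1: 5, 3, 2, 4, 1
Ranks of variable 2: 5, 3, 1, 4, 2
d = r₁ − r₂: 0, 0, 1, 0, -1
d²: 0, 0, 1, 0, 1; Σd² = 2
ρ = 1 − 6·2/(5·24) = 1 − 12/120 = 0.900

0.900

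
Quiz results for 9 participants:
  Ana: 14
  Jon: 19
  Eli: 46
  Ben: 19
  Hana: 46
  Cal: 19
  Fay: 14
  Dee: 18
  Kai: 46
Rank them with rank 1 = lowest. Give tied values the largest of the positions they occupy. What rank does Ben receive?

6

Sorted (ascending): 14, 14, 18, 19, 19, 19, 46, 46, 46
The 2 values of 14 occupy positions 1–2 → each gets rank 2.
The 3 values of 19 occupy positions 4–6 → each gets rank 6.
The 3 values of 46 occupy positions 7–9 → each gets rank 9.
Ben has value 19 → rank 6.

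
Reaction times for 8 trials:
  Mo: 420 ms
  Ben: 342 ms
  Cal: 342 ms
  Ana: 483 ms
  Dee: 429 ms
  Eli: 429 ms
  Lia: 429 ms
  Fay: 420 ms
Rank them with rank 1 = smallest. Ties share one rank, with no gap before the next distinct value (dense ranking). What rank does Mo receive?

2

Sorted (ascending): 342, 342, 420, 420, 429, 429, 429, 483
The 2 values of 342 share dense rank 1.
The 2 values of 420 share dense rank 2.
The 3 values of 429 share dense rank 3.
Remaining distinct values take the next consecutive integers.
Mo has value 420 ms → rank 2.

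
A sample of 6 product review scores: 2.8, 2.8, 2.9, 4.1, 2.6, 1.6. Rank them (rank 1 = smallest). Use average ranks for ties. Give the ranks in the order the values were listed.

3.5, 3.5, 5, 6, 2, 1

Sorted (ascending): 1.6, 2.6, 2.8, 2.8, 2.9, 4.1
The 2 values of 2.8 occupy positions 3–4 → average rank (3+4)/2 = 3.5.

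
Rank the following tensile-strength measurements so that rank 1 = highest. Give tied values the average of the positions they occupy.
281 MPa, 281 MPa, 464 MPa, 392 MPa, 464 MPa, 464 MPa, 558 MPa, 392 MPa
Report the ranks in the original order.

Sorted (descending): 558, 464, 464, 464, 392, 392, 281, 281
The 3 values of 464 occupy positions 2–4 → average rank 3.
The 2 values of 392 occupy positions 5–6 → average rank (5+6)/2 = 5.5.
The 2 values of 281 occupy positions 7–8 → average rank (7+8)/2 = 7.5.

7.5, 7.5, 3, 5.5, 3, 3, 1, 5.5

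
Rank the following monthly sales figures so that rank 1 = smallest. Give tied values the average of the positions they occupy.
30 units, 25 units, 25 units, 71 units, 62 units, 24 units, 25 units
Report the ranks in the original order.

Sorted (ascending): 24, 25, 25, 25, 30, 62, 71
The 3 values of 25 occupy positions 2–4 → average rank 3.

5, 3, 3, 7, 6, 1, 3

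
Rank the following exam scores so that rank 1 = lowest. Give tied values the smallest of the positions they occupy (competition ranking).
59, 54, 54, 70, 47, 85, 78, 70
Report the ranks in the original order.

Sorted (ascending): 47, 54, 54, 59, 70, 70, 78, 85
The 2 values of 54 occupy positions 2–3 → each gets rank 2.
The 2 values of 70 occupy positions 5–6 → each gets rank 5.

4, 2, 2, 5, 1, 8, 7, 5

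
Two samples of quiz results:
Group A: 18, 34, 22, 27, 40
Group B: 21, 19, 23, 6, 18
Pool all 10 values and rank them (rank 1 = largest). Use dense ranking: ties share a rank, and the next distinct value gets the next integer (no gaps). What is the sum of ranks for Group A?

Sorted (descending): 40, 34, 27, 23, 22, 21, 19, 18, 18, 6
The 2 values of 18 share dense rank 8.
Remaining distinct values take the next consecutive integers.
Group A values → pooled ranks: 18→8, 34→2, 22→5, 27→3, 40→1
Rank sum = 8 + 2 + 5 + 3 + 1 = 19

19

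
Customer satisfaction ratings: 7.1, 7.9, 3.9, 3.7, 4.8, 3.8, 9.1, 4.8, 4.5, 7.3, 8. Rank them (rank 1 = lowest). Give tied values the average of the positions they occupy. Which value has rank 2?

3.8

Sorted (ascending): 3.7, 3.8, 3.9, 4.5, 4.8, 4.8, 7.1, 7.3, 7.9, 8, 9.1
The 2 values of 4.8 occupy positions 5–6 → average rank (5+6)/2 = 5.5.
Rank 2 → value 3.8.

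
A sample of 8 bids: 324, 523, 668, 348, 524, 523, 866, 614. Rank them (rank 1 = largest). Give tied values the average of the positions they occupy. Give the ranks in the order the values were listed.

8, 5.5, 2, 7, 4, 5.5, 1, 3

Sorted (descending): 866, 668, 614, 524, 523, 523, 348, 324
The 2 values of 523 occupy positions 5–6 → average rank (5+6)/2 = 5.5.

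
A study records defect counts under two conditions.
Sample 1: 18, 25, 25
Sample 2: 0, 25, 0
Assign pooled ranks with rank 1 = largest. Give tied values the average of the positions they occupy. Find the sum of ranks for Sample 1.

8

Sorted (descending): 25, 25, 25, 18, 0, 0
The 3 values of 25 occupy positions 1–3 → average rank 2.
The 2 values of 0 occupy positions 5–6 → average rank (5+6)/2 = 5.5.
Sample 1 values → pooled ranks: 18→4, 25→2, 25→2
Rank sum = 4 + 2 + 2 = 8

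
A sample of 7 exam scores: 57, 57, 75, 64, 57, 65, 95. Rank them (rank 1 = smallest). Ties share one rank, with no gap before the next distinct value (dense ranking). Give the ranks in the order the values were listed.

Sorted (ascending): 57, 57, 57, 64, 65, 75, 95
The 3 values of 57 share dense rank 1.
Remaining distinct values take the next consecutive integers.

1, 1, 4, 2, 1, 3, 5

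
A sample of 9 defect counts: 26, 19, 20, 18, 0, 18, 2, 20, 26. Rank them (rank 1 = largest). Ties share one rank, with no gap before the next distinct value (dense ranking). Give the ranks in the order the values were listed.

Sorted (descending): 26, 26, 20, 20, 19, 18, 18, 2, 0
The 2 values of 26 share dense rank 1.
The 2 values of 20 share dense rank 2.
The 2 values of 18 share dense rank 4.
Remaining distinct values take the next consecutive integers.

1, 3, 2, 4, 6, 4, 5, 2, 1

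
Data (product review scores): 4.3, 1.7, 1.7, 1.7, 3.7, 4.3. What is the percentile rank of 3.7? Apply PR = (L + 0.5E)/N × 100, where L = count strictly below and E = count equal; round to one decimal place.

58.3

N = 6.
Strictly below 3.7: 3. Equal to 3.7: 1.
PR = (3 + 0.5·1)/6 × 100 = 58.3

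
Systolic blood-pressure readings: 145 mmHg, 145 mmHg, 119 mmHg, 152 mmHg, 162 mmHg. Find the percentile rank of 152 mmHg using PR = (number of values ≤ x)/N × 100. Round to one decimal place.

80.0

N = 5.
Strictly below 152: 3. Equal to 152: 1.
PR = 4/5 × 100 = 80.0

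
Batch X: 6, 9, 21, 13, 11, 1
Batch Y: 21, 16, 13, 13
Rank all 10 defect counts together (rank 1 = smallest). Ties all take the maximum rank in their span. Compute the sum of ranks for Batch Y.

Sorted (ascending): 1, 6, 9, 11, 13, 13, 13, 16, 21, 21
The 3 values of 13 occupy positions 5–7 → each gets rank 7.
The 2 values of 21 occupy positions 9–10 → each gets rank 10.
Batch Y values → pooled ranks: 21→10, 16→8, 13→7, 13→7
Rank sum = 10 + 8 + 7 + 7 = 32

32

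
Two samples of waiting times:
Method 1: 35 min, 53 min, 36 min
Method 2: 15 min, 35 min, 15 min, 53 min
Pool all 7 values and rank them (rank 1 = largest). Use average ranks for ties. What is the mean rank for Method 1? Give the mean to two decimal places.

Sorted (descending): 53, 53, 36, 35, 35, 15, 15
The 2 values of 53 occupy positions 1–2 → average rank (1+2)/2 = 1.5.
The 2 values of 35 occupy positions 4–5 → average rank (4+5)/2 = 4.5.
The 2 values of 15 occupy positions 6–7 → average rank (6+7)/2 = 6.5.
Method 1 values → pooled ranks: 35→4.5, 53→1.5, 36→3
Mean rank = (4.5 + 1.5 + 3) / 3 = 3.00

3.00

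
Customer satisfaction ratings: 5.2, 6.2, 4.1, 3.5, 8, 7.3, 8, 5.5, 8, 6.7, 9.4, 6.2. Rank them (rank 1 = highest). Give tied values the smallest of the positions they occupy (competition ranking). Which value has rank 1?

Sorted (descending): 9.4, 8, 8, 8, 7.3, 6.7, 6.2, 6.2, 5.5, 5.2, 4.1, 3.5
The 3 values of 8 occupy positions 2–4 → each gets rank 2.
The 2 values of 6.2 occupy positions 7–8 → each gets rank 7.
Rank 1 → value 9.4.

9.4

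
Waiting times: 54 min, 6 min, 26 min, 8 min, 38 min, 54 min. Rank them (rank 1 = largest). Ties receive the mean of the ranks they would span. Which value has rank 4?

Sorted (descending): 54, 54, 38, 26, 8, 6
The 2 values of 54 occupy positions 1–2 → average rank (1+2)/2 = 1.5.
Rank 4 → value 26.

26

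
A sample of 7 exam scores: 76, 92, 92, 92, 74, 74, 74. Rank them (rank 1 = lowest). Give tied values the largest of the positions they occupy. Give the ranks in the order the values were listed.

Sorted (ascending): 74, 74, 74, 76, 92, 92, 92
The 3 values of 74 occupy positions 1–3 → each gets rank 3.
The 3 values of 92 occupy positions 5–7 → each gets rank 7.

4, 7, 7, 7, 3, 3, 3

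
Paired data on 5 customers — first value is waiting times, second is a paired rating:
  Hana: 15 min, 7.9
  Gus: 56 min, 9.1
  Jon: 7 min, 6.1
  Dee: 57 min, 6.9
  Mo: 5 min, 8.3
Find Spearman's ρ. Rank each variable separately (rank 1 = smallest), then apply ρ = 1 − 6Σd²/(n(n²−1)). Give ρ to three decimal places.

Ranks of variable 1: 3, 4, 2, 5, 1
Ranks of variable 2: 3, 5, 1, 2, 4
d = r₁ − r₂: 0, -1, 1, 3, -3
d²: 0, 1, 1, 9, 9; Σd² = 20
ρ = 1 − 6·20/(5·24) = 1 − 120/120 = 0.000

0.000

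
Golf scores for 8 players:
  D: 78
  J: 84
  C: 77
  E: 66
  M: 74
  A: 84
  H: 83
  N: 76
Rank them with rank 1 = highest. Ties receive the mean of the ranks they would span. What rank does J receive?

1.5

Sorted (descending): 84, 84, 83, 78, 77, 76, 74, 66
The 2 values of 84 occupy positions 1–2 → average rank (1+2)/2 = 1.5.
J has value 84 → rank 1.5.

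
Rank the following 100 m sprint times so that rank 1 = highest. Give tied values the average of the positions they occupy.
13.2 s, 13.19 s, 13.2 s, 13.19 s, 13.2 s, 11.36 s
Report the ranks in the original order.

2, 4.5, 2, 4.5, 2, 6

Sorted (descending): 13.2, 13.2, 13.2, 13.19, 13.19, 11.36
The 3 values of 13.2 occupy positions 1–3 → average rank 2.
The 2 values of 13.19 occupy positions 4–5 → average rank (4+5)/2 = 4.5.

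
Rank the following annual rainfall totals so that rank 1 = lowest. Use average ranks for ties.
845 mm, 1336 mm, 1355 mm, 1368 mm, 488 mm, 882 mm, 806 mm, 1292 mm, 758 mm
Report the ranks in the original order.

Sorted (ascending): 488, 758, 806, 845, 882, 1292, 1336, 1355, 1368
No ties — each value takes its position as its rank.

4, 7, 8, 9, 1, 5, 3, 6, 2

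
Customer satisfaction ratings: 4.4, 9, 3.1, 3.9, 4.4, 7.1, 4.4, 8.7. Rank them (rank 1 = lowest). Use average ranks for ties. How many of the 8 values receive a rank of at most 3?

Sorted (ascending): 3.1, 3.9, 4.4, 4.4, 4.4, 7.1, 8.7, 9
The 3 values of 4.4 occupy positions 3–5 → average rank 4.
Ranks ≤ 3: {1, 2} → 2 values.

2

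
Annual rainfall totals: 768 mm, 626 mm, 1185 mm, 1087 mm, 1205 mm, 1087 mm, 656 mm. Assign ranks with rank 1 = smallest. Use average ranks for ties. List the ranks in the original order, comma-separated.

Sorted (ascending): 626, 656, 768, 1087, 1087, 1185, 1205
The 2 values of 1087 occupy positions 4–5 → average rank (4+5)/2 = 4.5.

3, 1, 6, 4.5, 7, 4.5, 2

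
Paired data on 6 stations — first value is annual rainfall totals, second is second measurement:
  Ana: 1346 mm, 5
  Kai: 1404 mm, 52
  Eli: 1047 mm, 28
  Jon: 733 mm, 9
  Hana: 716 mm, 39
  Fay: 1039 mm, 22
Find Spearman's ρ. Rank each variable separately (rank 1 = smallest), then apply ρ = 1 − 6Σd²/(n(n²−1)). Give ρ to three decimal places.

0.086

Ranks of variable 1: 5, 6, 4, 2, 1, 3
Ranks of variable 2: 1, 6, 4, 2, 5, 3
d = r₁ − r₂: 4, 0, 0, 0, -4, 0
d²: 16, 0, 0, 0, 16, 0; Σd² = 32
ρ = 1 − 6·32/(6·35) = 1 − 192/210 = 0.086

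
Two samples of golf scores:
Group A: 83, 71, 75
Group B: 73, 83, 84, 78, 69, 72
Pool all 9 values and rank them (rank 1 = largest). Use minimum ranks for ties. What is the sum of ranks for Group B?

Sorted (descending): 84, 83, 83, 78, 75, 73, 72, 71, 69
The 2 values of 83 occupy positions 2–3 → each gets rank 2.
Group B values → pooled ranks: 73→6, 83→2, 84→1, 78→4, 69→9, 72→7
Rank sum = 6 + 2 + 1 + 4 + 9 + 7 = 29

29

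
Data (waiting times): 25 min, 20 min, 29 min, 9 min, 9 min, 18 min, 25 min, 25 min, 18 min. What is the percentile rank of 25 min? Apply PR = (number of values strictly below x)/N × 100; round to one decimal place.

55.6

N = 9.
Strictly below 25: 5. Equal to 25: 3.
PR = 5/9 × 100 = 55.6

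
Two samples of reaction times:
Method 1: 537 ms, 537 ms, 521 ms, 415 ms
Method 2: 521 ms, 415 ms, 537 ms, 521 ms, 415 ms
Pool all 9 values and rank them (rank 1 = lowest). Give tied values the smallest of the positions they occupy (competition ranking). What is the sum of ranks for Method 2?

17

Sorted (ascending): 415, 415, 415, 521, 521, 521, 537, 537, 537
The 3 values of 415 occupy positions 1–3 → each gets rank 1.
The 3 values of 521 occupy positions 4–6 → each gets rank 4.
The 3 values of 537 occupy positions 7–9 → each gets rank 7.
Method 2 values → pooled ranks: 521→4, 415→1, 537→7, 521→4, 415→1
Rank sum = 4 + 1 + 7 + 4 + 1 = 17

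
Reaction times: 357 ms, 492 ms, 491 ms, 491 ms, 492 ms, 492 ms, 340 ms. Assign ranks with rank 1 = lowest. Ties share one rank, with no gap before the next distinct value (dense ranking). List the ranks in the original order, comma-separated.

2, 4, 3, 3, 4, 4, 1

Sorted (ascending): 340, 357, 491, 491, 492, 492, 492
The 2 values of 491 share dense rank 3.
The 3 values of 492 share dense rank 4.
Remaining distinct values take the next consecutive integers.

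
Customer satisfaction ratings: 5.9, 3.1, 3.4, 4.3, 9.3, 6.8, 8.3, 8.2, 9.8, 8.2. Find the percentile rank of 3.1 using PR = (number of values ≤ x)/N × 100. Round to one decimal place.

10.0

N = 10.
Strictly below 3.1: 0. Equal to 3.1: 1.
PR = 1/10 × 100 = 10.0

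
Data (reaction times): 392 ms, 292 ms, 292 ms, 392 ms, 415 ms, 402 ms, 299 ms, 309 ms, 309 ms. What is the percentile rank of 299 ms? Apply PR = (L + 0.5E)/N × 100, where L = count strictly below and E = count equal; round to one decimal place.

27.8

N = 9.
Strictly below 299: 2. Equal to 299: 1.
PR = (2 + 0.5·1)/9 × 100 = 27.8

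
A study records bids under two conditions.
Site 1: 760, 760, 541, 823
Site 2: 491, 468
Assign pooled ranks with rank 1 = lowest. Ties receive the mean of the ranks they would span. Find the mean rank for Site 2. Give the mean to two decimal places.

1.50

Sorted (ascending): 468, 491, 541, 760, 760, 823
The 2 values of 760 occupy positions 4–5 → average rank (4+5)/2 = 4.5.
Site 2 values → pooled ranks: 491→2, 468→1
Mean rank = (2 + 1) / 2 = 1.50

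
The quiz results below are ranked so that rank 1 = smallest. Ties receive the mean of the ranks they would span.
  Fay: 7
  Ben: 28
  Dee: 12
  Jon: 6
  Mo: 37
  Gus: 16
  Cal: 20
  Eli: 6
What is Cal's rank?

6

Sorted (ascending): 6, 6, 7, 12, 16, 20, 28, 37
The 2 values of 6 occupy positions 1–2 → average rank (1+2)/2 = 1.5.
Cal has value 20 → rank 6.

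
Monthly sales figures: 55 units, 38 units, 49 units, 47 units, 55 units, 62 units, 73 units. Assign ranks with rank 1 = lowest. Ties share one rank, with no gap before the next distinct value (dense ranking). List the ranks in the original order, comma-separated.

4, 1, 3, 2, 4, 5, 6

Sorted (ascending): 38, 47, 49, 55, 55, 62, 73
The 2 values of 55 share dense rank 4.
Remaining distinct values take the next consecutive integers.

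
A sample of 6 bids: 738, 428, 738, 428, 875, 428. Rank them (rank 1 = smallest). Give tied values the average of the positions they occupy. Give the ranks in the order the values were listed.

4.5, 2, 4.5, 2, 6, 2

Sorted (ascending): 428, 428, 428, 738, 738, 875
The 3 values of 428 occupy positions 1–3 → average rank 2.
The 2 values of 738 occupy positions 4–5 → average rank (4+5)/2 = 4.5.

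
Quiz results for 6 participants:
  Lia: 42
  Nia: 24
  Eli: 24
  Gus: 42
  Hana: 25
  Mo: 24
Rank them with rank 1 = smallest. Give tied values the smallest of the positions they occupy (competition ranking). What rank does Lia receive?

Sorted (ascending): 24, 24, 24, 25, 42, 42
The 3 values of 24 occupy positions 1–3 → each gets rank 1.
The 2 values of 42 occupy positions 5–6 → each gets rank 5.
Lia has value 42 → rank 5.

5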